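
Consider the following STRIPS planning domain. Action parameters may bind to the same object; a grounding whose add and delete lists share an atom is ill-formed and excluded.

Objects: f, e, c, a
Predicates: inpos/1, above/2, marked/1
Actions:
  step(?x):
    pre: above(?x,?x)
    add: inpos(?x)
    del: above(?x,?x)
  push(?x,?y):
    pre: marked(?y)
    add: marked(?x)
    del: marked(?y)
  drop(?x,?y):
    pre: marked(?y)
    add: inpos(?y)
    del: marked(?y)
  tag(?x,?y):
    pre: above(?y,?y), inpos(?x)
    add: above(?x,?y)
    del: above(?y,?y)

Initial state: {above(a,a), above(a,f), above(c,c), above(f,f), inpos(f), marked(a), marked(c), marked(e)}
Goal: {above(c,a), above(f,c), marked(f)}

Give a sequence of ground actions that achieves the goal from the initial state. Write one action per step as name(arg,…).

push(f,e); drop(f,c); tag(f,c); tag(c,a)

1. push(f,e)  →  {above(a,a), above(a,f), above(c,c), above(f,f), inpos(f), marked(a), marked(c), marked(f)}
2. drop(f,c)  →  {above(a,a), above(a,f), above(c,c), above(f,f), inpos(c), inpos(f), marked(a), marked(f)}
3. tag(f,c)  →  {above(a,a), above(a,f), above(f,c), above(f,f), inpos(c), inpos(f), marked(a), marked(f)}
4. tag(c,a)  →  {above(a,f), above(c,a), above(f,c), above(f,f), inpos(c), inpos(f), marked(a), marked(f)}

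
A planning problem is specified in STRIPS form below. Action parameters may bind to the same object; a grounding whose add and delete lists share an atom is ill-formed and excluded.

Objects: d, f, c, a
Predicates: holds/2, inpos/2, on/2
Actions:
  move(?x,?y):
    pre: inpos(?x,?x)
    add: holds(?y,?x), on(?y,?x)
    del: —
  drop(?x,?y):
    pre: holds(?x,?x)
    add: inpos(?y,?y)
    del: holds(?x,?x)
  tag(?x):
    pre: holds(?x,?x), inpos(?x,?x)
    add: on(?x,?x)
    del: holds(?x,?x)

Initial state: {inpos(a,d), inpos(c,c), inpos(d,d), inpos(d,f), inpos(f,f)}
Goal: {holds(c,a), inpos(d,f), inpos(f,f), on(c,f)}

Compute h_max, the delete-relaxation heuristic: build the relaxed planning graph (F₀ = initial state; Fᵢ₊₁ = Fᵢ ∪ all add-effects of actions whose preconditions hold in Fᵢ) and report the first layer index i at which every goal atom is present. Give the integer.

3

F0 = init (5 atoms)
F1 = F0 ∪ {holds(a,c), holds(a,d), holds(a,f), holds(c,c), holds(c,d), holds(c,f), holds(d,c), holds(d,d), holds(d,f), holds(f,c), holds(f,d), holds(f,f), on(a,c), on(a,d), on(a,f), on(c,c), on(c,d), on(c,f), on(d,c), on(d,d), on(d,f), on(f,c), on(f,d), on(f,f)}  (29 atoms)
F2 = F1 ∪ {inpos(a,a)}  (30 atoms)
F3 = F2 ∪ {holds(a,a), holds(c,a), holds(d,a), holds(f,a), on(a,a), on(c,a), on(d,a), on(f,a)}  (38 atoms)
goal ⊆ F3  ⇒  h_max = 3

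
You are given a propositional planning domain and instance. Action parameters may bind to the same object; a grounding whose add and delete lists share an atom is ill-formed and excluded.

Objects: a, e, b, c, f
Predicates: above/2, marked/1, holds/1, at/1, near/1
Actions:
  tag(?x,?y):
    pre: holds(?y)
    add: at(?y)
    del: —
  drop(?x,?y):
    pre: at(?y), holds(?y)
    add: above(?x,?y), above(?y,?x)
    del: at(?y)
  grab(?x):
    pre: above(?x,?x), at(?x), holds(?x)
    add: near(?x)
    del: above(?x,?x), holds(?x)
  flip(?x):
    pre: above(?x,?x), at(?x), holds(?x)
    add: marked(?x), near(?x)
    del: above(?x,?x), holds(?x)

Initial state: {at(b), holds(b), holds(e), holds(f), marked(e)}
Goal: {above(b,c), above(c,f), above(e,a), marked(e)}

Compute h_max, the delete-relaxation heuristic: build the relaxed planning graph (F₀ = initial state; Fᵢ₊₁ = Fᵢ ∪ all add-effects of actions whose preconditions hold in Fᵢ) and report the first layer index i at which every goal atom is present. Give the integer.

F0 = init (5 atoms)
F1 = F0 ∪ {above(a,b), above(b,a), above(b,b), above(b,c), above(b,e), above(b,f), above(c,b), above(e,b), above(f,b), at(e), at(f)}  (16 atoms)
F2 = F1 ∪ {above(a,e), above(a,f), above(c,e), above(c,f), above(e,a), above(e,c), above(e,e), above(e,f), above(f,a), above(f,c), above(f,e), above(f,f), marked(b), near(b)}  (30 atoms)
goal ⊆ F2  ⇒  h_max = 2

2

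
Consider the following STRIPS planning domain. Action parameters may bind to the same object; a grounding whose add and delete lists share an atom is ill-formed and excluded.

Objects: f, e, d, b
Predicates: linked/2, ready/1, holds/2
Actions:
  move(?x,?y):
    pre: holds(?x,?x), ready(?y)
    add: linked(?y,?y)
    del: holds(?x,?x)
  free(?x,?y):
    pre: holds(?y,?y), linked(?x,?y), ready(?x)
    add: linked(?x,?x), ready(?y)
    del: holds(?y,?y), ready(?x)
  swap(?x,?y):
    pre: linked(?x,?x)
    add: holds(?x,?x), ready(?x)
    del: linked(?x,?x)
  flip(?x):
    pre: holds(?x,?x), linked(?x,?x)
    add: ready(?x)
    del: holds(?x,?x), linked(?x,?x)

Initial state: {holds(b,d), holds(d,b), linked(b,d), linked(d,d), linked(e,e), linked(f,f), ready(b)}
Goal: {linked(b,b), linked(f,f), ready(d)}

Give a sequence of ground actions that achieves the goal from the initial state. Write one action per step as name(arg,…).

1. swap(d,f)  →  {holds(b,d), holds(d,b), holds(d,d), linked(b,d), linked(e,e), linked(f,f), ready(b), ready(d)}
2. move(d,b)  →  {holds(b,d), holds(d,b), linked(b,b), linked(b,d), linked(e,e), linked(f,f), ready(b), ready(d)}

swap(d,f); move(d,b)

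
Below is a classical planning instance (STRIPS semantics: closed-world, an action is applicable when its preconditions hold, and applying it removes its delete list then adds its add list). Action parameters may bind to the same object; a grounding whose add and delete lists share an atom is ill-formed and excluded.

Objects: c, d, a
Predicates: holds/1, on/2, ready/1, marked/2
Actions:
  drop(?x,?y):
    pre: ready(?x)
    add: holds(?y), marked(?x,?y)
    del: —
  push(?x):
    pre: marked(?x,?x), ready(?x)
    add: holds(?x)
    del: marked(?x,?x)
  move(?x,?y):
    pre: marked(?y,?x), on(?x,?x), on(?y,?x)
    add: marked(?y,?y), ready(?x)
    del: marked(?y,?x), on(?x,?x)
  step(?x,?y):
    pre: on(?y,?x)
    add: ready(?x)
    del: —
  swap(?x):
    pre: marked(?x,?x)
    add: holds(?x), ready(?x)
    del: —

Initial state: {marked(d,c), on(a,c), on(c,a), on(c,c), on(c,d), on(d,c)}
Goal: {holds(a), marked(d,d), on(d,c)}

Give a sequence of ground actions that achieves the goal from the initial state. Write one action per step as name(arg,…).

move(c,d); drop(c,a)

1. move(c,d)  →  {marked(d,d), on(a,c), on(c,a), on(c,d), on(d,c), ready(c)}
2. drop(c,a)  →  {holds(a), marked(c,a), marked(d,d), on(a,c), on(c,a), on(c,d), on(d,c), ready(c)}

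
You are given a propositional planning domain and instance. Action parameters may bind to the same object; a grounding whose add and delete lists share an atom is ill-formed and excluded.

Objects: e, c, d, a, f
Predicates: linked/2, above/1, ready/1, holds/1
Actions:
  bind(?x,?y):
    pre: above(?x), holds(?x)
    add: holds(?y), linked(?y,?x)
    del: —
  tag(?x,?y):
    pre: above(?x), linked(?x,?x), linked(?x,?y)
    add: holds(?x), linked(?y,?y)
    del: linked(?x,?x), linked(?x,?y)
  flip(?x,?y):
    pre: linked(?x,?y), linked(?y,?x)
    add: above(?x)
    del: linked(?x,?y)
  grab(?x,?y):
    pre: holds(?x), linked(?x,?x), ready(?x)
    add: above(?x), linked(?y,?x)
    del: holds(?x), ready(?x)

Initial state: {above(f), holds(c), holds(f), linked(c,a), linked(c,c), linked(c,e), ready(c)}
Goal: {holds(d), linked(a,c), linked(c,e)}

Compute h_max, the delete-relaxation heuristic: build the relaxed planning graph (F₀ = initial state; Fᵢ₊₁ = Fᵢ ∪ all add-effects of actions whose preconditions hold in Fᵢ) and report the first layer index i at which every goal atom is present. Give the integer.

F0 = init (7 atoms)
F1 = F0 ∪ {above(c), holds(a), holds(d), holds(e), linked(a,c), linked(a,f), linked(c,f), linked(d,c), linked(d,f), linked(e,c), linked(e,f), linked(f,c), linked(f,f)}  (20 atoms)
goal ⊆ F1  ⇒  h_max = 1

1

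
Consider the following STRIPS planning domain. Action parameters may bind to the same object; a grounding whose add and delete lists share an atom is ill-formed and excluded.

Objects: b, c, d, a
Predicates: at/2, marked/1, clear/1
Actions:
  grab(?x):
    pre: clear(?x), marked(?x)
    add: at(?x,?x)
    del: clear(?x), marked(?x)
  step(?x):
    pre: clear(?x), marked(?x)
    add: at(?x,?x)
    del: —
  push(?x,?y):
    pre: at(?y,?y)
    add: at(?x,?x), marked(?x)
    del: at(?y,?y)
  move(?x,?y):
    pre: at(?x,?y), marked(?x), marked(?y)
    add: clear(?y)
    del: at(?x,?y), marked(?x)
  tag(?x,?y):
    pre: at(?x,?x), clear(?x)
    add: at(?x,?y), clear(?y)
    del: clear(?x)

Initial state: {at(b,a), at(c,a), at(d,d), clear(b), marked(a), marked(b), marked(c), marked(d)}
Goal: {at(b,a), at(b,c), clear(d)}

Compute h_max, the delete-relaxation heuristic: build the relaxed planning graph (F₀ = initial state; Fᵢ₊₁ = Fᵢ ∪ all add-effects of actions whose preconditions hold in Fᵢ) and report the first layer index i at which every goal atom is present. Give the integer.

F0 = init (8 atoms)
F1 = F0 ∪ {at(a,a), at(b,b), at(c,c), clear(a), clear(d)}  (13 atoms)
F2 = F1 ∪ {at(a,b), at(a,c), at(a,d), at(b,c), at(b,d), at(d,a), at(d,b), at(d,c), clear(c)}  (22 atoms)
goal ⊆ F2  ⇒  h_max = 2

2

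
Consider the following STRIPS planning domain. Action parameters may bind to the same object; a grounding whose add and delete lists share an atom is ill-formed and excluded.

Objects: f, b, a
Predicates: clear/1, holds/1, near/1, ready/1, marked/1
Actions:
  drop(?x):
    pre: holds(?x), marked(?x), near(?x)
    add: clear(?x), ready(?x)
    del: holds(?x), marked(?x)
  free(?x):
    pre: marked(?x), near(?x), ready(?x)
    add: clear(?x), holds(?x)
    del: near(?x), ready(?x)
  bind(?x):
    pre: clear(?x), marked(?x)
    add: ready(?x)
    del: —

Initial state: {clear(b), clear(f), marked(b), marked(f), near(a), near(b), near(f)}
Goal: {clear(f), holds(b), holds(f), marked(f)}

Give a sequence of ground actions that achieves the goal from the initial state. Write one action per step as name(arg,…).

bind(f); free(f); bind(b); free(b)

1. bind(f)  →  {clear(b), clear(f), marked(b), marked(f), near(a), near(b), near(f), ready(f)}
2. free(f)  →  {clear(b), clear(f), holds(f), marked(b), marked(f), near(a), near(b)}
3. bind(b)  →  {clear(b), clear(f), holds(f), marked(b), marked(f), near(a), near(b), ready(b)}
4. free(b)  →  {clear(b), clear(f), holds(b), holds(f), marked(b), marked(f), near(a)}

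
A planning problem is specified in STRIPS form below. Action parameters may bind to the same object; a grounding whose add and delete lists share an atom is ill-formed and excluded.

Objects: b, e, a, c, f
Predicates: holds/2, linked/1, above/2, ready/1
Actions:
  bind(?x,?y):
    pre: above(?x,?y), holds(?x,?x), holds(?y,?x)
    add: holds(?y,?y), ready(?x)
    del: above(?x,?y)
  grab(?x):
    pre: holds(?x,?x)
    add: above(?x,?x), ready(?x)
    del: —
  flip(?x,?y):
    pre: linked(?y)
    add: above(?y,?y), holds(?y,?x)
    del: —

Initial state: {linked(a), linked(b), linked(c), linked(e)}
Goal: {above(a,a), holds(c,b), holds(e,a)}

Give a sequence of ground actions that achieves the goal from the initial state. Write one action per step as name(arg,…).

1. flip(b,a)  →  {above(a,a), holds(a,b), linked(a), linked(b), linked(c), linked(e)}
2. flip(b,c)  →  {above(a,a), above(c,c), holds(a,b), holds(c,b), linked(a), linked(b), linked(c), linked(e)}
3. flip(a,e)  →  {above(a,a), above(c,c), above(e,e), holds(a,b), holds(c,b), holds(e,a), linked(a), linked(b), linked(c), linked(e)}

flip(b,a); flip(b,c); flip(a,e)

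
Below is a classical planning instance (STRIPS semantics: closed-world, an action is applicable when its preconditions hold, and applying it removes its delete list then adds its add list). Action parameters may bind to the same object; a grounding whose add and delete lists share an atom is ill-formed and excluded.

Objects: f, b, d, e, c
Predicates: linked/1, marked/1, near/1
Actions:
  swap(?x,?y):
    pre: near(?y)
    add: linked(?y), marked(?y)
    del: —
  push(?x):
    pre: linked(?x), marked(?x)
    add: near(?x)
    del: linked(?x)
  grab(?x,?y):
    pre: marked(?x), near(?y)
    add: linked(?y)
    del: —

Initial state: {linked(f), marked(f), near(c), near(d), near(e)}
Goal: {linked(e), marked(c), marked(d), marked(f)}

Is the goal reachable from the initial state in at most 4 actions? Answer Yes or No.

Yes

1. swap(f,d)  →  {linked(d), linked(f), marked(d), marked(f), near(c), near(d), near(e)}
2. swap(f,e)  →  {linked(d), linked(e), linked(f), marked(d), marked(e), marked(f), near(c), near(d), near(e)}
3. swap(f,c)  →  {linked(c), linked(d), linked(e), linked(f), marked(c), marked(d), marked(e), marked(f), near(c), near(d), near(e)}
optimal plan length = 3; 3 ≤ 4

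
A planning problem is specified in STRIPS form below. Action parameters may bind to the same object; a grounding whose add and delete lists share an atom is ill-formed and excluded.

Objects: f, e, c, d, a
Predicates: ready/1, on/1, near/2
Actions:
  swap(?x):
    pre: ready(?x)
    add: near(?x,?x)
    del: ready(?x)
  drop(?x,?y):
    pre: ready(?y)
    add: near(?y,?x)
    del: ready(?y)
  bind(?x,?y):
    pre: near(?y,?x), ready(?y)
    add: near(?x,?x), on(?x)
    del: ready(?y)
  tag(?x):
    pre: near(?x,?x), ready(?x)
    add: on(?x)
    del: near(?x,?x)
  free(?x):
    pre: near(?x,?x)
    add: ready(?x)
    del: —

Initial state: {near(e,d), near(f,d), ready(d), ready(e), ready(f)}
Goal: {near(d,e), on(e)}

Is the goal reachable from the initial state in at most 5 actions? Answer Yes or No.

Yes

1. swap(e)  →  {near(e,d), near(e,e), near(f,d), ready(d), ready(f)}
2. drop(e,d)  →  {near(d,e), near(e,d), near(e,e), near(f,d), ready(f)}
3. free(e)  →  {near(d,e), near(e,d), near(e,e), near(f,d), ready(e), ready(f)}
4. bind(e,e)  →  {near(d,e), near(e,d), near(e,e), near(f,d), on(e), ready(f)}
optimal plan length = 4; 4 ≤ 5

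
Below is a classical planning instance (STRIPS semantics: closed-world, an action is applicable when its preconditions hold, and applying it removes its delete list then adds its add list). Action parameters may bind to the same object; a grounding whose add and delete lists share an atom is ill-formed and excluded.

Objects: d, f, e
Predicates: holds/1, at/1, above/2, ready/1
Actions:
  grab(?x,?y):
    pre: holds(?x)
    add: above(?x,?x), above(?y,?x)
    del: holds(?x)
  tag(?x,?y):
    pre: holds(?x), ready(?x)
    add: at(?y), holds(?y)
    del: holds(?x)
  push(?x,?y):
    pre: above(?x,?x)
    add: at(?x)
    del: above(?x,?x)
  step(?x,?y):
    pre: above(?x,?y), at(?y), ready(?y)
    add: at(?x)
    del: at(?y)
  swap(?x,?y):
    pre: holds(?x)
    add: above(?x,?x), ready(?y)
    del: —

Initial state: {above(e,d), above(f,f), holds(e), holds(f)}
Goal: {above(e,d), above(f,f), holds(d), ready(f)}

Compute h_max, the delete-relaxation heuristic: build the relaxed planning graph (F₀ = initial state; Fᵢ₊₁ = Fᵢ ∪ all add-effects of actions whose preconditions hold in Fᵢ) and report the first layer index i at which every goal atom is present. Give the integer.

2

F0 = init (4 atoms)
F1 = F0 ∪ {above(d,e), above(d,f), above(e,e), above(e,f), above(f,e), at(f), ready(d), ready(e), ready(f)}  (13 atoms)
F2 = F1 ∪ {at(d), at(e), holds(d)}  (16 atoms)
goal ⊆ F2  ⇒  h_max = 2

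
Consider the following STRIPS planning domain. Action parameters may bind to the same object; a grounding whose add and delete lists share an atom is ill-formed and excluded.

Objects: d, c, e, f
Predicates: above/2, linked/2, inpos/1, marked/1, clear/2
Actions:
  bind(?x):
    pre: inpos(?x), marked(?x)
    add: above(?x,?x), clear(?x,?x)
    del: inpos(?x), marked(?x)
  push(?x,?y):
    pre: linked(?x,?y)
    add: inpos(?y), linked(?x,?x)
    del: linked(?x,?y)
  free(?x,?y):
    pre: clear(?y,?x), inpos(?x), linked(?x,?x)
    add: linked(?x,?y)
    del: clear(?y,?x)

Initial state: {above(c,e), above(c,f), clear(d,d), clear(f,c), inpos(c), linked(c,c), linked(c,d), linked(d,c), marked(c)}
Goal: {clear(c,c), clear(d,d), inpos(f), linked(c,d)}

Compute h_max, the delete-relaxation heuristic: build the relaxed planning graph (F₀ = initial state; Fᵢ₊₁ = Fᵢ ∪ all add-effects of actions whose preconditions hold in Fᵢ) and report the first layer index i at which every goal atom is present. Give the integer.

2

F0 = init (9 atoms)
F1 = F0 ∪ {above(c,c), clear(c,c), inpos(d), linked(c,f), linked(d,d)}  (14 atoms)
F2 = F1 ∪ {inpos(f)}  (15 atoms)
goal ⊆ F2  ⇒  h_max = 2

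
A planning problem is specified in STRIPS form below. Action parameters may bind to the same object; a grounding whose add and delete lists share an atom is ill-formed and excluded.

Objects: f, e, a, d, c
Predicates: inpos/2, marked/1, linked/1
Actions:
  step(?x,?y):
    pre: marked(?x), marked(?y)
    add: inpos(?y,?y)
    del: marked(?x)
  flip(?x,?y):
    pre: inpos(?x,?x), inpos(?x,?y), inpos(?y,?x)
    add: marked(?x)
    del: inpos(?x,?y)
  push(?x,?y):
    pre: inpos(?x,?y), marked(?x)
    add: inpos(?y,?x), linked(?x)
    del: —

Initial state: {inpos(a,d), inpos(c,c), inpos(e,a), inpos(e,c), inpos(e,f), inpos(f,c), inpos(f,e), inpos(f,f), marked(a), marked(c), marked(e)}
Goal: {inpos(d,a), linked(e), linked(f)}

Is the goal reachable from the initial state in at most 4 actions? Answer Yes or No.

Yes

1. flip(f,f)  →  {inpos(a,d), inpos(c,c), inpos(e,a), inpos(e,c), inpos(e,f), inpos(f,c), inpos(f,e), marked(a), marked(c), marked(e), marked(f)}
2. push(f,e)  →  {inpos(a,d), inpos(c,c), inpos(e,a), inpos(e,c), inpos(e,f), inpos(f,c), inpos(f,e), linked(f), marked(a), marked(c), marked(e), marked(f)}
3. push(e,f)  →  {inpos(a,d), inpos(c,c), inpos(e,a), inpos(e,c), inpos(e,f), inpos(f,c), inpos(f,e), linked(e), linked(f), marked(a), marked(c), marked(e), marked(f)}
4. push(a,d)  →  {inpos(a,d), inpos(c,c), inpos(d,a), inpos(e,a), inpos(e,c), inpos(e,f), inpos(f,c), inpos(f,e), linked(a), linked(e), linked(f), marked(a), marked(c), marked(e), marked(f)}
optimal plan length = 4; 4 ≤ 4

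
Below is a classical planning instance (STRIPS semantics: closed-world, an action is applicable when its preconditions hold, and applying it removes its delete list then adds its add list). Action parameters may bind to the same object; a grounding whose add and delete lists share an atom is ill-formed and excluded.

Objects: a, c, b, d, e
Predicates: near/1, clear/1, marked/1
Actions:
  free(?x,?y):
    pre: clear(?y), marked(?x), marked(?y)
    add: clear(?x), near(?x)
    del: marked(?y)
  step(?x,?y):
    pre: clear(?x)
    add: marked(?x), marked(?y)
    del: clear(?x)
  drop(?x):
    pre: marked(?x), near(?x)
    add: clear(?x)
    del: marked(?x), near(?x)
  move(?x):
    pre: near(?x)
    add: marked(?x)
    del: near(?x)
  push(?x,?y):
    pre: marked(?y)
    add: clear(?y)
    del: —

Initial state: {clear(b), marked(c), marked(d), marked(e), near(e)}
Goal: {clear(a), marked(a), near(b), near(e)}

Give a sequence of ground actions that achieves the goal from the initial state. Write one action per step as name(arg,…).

step(b,a); push(a,a); free(b,a); step(b,a)

1. step(b,a)  →  {marked(a), marked(b), marked(c), marked(d), marked(e), near(e)}
2. push(a,a)  →  {clear(a), marked(a), marked(b), marked(c), marked(d), marked(e), near(e)}
3. free(b,a)  →  {clear(a), clear(b), marked(b), marked(c), marked(d), marked(e), near(b), near(e)}
4. step(b,a)  →  {clear(a), marked(a), marked(b), marked(c), marked(d), marked(e), near(b), near(e)}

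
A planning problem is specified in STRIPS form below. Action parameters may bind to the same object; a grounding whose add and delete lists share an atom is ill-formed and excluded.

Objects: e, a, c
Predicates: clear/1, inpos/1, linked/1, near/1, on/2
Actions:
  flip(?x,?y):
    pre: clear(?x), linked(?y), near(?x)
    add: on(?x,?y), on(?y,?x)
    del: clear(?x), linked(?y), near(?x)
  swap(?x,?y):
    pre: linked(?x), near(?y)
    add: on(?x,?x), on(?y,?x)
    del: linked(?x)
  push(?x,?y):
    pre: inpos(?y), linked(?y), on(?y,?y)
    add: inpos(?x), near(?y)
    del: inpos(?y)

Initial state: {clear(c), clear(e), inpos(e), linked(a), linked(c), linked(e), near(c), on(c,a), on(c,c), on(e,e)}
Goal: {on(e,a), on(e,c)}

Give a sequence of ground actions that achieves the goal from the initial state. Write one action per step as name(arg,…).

push(a,e); flip(e,a); flip(c,e)

1. push(a,e)  →  {clear(c), clear(e), inpos(a), linked(a), linked(c), linked(e), near(c), near(e), on(c,a), on(c,c), on(e,e)}
2. flip(e,a)  →  {clear(c), inpos(a), linked(c), linked(e), near(c), on(a,e), on(c,a), on(c,c), on(e,a), on(e,e)}
3. flip(c,e)  →  {inpos(a), linked(c), on(a,e), on(c,a), on(c,c), on(c,e), on(e,a), on(e,c), on(e,e)}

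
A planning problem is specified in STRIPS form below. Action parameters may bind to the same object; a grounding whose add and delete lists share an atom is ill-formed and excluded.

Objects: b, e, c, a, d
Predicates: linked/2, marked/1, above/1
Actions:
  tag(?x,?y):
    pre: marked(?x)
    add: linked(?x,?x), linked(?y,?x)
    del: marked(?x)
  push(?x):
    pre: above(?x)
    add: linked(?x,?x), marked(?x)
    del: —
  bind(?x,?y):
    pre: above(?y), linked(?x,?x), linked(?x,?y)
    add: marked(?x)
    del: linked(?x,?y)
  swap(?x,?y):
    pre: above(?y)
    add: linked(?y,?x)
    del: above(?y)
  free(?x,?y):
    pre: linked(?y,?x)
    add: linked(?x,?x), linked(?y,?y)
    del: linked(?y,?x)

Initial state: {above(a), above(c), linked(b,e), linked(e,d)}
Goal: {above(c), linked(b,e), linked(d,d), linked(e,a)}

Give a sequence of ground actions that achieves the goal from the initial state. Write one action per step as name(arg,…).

1. push(a)  →  {above(a), above(c), linked(a,a), linked(b,e), linked(e,d), marked(a)}
2. tag(a,e)  →  {above(a), above(c), linked(a,a), linked(b,e), linked(e,a), linked(e,d)}
3. free(d,e)  →  {above(a), above(c), linked(a,a), linked(b,e), linked(d,d), linked(e,a), linked(e,e)}

push(a); tag(a,e); free(d,e)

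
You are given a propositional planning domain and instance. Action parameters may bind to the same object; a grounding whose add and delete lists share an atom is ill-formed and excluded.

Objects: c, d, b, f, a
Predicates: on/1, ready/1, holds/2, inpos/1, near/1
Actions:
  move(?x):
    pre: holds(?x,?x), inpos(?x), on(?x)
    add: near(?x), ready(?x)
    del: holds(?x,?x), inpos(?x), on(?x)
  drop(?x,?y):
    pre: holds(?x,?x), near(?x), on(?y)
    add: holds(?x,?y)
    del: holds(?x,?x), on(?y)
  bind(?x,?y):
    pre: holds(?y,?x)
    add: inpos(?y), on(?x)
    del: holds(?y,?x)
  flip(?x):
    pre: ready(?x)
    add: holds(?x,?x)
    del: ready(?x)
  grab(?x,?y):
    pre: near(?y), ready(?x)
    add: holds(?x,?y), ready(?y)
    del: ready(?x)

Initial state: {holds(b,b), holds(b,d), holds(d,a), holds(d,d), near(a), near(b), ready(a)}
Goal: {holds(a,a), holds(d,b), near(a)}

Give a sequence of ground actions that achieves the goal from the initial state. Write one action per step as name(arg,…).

1. bind(d,b)  →  {holds(b,b), holds(d,a), holds(d,d), inpos(b), near(a), near(b), on(d), ready(a)}
2. bind(a,d)  →  {holds(b,b), holds(d,d), inpos(b), inpos(d), near(a), near(b), on(a), on(d), ready(a)}
3. move(d)  →  {holds(b,b), inpos(b), near(a), near(b), near(d), on(a), ready(a), ready(d)}
4. flip(a)  →  {holds(a,a), holds(b,b), inpos(b), near(a), near(b), near(d), on(a), ready(d)}
5. grab(d,b)  →  {holds(a,a), holds(b,b), holds(d,b), inpos(b), near(a), near(b), near(d), on(a), ready(b)}

bind(d,b); bind(a,d); move(d); flip(a); grab(d,b)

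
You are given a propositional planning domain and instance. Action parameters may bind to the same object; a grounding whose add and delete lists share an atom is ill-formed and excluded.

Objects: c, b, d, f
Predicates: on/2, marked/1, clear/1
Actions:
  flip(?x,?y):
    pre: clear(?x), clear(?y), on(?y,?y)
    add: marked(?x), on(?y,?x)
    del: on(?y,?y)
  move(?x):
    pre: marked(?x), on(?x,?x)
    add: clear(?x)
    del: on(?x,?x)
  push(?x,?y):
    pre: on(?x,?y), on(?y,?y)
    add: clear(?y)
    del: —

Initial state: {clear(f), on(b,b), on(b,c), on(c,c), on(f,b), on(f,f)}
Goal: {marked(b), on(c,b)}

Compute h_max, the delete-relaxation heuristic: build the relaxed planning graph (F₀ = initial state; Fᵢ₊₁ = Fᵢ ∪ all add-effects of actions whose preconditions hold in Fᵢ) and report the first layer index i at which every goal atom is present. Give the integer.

2

F0 = init (6 atoms)
F1 = F0 ∪ {clear(b), clear(c)}  (8 atoms)
F2 = F1 ∪ {marked(b), marked(c), marked(f), on(b,f), on(c,b), on(c,f), on(f,c)}  (15 atoms)
goal ⊆ F2  ⇒  h_max = 2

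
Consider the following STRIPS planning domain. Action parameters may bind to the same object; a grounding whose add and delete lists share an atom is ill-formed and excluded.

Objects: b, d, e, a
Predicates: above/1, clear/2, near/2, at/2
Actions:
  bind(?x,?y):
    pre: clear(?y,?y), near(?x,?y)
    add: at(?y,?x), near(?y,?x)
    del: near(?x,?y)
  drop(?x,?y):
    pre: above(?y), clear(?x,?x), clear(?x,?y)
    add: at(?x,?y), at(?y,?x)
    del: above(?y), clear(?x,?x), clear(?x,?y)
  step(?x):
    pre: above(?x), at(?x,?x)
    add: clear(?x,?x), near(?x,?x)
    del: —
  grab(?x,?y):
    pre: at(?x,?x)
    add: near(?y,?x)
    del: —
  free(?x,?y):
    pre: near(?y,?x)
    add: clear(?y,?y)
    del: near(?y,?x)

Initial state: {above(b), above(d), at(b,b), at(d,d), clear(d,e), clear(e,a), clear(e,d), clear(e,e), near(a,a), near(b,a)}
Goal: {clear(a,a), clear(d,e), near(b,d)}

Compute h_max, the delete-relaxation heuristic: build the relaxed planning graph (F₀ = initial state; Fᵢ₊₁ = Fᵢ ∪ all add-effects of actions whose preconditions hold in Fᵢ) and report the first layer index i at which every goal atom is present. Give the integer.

F0 = init (10 atoms)
F1 = F0 ∪ {at(d,e), at(e,d), clear(a,a), clear(b,b), clear(d,d), near(a,b), near(a,d), near(b,b), near(b,d), near(d,b), near(d,d), near(e,b), near(e,d)}  (23 atoms)
goal ⊆ F1  ⇒  h_max = 1

1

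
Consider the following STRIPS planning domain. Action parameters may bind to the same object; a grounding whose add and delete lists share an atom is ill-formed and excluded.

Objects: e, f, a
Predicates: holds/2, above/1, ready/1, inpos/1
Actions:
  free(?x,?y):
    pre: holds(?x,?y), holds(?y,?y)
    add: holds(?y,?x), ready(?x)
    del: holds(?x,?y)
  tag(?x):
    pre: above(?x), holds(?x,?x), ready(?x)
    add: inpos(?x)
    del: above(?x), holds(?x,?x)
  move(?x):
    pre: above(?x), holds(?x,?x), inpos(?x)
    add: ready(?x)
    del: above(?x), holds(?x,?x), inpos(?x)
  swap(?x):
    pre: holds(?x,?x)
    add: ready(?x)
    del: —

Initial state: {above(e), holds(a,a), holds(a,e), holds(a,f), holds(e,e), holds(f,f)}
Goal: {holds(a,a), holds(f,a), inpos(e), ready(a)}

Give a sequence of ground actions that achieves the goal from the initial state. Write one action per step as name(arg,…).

1. free(a,f)  →  {above(e), holds(a,a), holds(a,e), holds(e,e), holds(f,a), holds(f,f), ready(a)}
2. swap(e)  →  {above(e), holds(a,a), holds(a,e), holds(e,e), holds(f,a), holds(f,f), ready(a), ready(e)}
3. tag(e)  →  {holds(a,a), holds(a,e), holds(f,a), holds(f,f), inpos(e), ready(a), ready(e)}

free(a,f); swap(e); tag(e)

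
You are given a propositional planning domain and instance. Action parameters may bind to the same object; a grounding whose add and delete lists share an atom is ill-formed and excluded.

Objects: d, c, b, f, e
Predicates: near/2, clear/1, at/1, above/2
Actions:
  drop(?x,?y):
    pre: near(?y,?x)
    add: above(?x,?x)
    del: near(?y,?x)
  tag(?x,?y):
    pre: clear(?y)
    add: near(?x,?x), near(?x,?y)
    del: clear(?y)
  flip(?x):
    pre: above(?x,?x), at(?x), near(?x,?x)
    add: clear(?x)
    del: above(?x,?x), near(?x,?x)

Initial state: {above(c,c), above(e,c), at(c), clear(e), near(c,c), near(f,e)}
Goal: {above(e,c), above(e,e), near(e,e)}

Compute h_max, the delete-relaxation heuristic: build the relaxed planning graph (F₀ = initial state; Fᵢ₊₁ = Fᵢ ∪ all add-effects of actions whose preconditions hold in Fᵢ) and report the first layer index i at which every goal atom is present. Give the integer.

1

F0 = init (6 atoms)
F1 = F0 ∪ {above(e,e), clear(c), near(b,b), near(b,e), near(c,e), near(d,d), near(d,e), near(e,e), near(f,f)}  (15 atoms)
goal ⊆ F1  ⇒  h_max = 1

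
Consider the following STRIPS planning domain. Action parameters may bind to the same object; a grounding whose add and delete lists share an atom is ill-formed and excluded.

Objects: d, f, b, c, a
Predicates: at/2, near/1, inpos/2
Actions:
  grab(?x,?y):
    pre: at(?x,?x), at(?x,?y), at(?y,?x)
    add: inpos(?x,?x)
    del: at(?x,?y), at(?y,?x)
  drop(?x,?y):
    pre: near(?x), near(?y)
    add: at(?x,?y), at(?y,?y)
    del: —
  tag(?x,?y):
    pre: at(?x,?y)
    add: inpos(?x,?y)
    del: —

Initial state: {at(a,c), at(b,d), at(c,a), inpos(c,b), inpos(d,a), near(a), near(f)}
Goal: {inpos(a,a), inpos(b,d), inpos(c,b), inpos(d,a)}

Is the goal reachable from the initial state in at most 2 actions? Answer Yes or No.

No

1. drop(f,a)  →  {at(a,a), at(a,c), at(b,d), at(c,a), at(f,a), inpos(c,b), inpos(d,a), near(a), near(f)}
2. grab(a,c)  →  {at(a,a), at(b,d), at(f,a), inpos(a,a), inpos(c,b), inpos(d,a), near(a), near(f)}
3. tag(b,d)  →  {at(a,a), at(b,d), at(f,a), inpos(a,a), inpos(b,d), inpos(c,b), inpos(d,a), near(a), near(f)}
optimal plan length = 3; 3 > 2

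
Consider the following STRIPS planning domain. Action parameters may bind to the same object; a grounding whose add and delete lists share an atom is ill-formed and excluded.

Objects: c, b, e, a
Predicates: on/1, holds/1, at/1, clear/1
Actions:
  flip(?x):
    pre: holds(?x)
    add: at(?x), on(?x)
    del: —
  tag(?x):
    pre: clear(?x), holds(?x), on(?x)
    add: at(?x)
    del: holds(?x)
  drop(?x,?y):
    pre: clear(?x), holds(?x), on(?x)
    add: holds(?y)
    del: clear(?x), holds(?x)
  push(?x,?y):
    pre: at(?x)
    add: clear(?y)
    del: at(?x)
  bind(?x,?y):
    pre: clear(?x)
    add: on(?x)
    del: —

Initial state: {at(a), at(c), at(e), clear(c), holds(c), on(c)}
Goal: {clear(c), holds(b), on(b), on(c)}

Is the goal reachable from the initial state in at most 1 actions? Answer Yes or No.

1. drop(c,b)  →  {at(a), at(c), at(e), holds(b), on(c)}
2. flip(b)  →  {at(a), at(b), at(c), at(e), holds(b), on(b), on(c)}
3. push(c,c)  →  {at(a), at(b), at(e), clear(c), holds(b), on(b), on(c)}
optimal plan length = 3; 3 > 1

No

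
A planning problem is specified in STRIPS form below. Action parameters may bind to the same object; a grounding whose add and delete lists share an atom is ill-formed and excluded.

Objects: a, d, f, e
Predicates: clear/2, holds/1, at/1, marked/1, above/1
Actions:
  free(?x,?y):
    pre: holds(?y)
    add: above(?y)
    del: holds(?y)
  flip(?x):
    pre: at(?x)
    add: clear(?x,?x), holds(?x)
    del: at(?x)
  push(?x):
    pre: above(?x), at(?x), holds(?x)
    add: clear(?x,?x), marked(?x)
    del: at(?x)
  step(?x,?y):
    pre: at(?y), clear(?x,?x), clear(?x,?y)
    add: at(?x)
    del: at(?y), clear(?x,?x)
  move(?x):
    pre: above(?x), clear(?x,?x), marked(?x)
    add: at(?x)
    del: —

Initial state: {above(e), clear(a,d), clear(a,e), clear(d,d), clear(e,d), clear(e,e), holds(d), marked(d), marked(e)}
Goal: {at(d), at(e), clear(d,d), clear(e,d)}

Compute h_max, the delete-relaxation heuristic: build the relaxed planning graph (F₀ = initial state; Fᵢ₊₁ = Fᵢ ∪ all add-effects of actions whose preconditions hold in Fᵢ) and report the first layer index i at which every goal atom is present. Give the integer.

F0 = init (9 atoms)
F1 = F0 ∪ {above(d), at(e)}  (11 atoms)
F2 = F1 ∪ {at(d), holds(e)}  (13 atoms)
goal ⊆ F2  ⇒  h_max = 2

2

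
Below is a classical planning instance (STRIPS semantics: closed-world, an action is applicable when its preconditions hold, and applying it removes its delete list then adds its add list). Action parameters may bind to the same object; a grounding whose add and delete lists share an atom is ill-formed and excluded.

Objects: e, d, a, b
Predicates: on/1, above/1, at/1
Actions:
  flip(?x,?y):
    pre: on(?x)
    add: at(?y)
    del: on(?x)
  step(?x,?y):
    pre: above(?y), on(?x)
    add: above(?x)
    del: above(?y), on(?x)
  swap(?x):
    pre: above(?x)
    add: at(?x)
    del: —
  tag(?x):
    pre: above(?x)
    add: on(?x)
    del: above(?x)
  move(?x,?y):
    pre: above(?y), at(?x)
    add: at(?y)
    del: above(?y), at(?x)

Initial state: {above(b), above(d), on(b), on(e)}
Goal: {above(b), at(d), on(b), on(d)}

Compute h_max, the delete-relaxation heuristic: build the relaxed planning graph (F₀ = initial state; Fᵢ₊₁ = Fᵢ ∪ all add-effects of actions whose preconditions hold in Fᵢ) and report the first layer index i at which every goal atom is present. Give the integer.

1

F0 = init (4 atoms)
F1 = F0 ∪ {above(e), at(a), at(b), at(d), at(e), on(d)}  (10 atoms)
goal ⊆ F1  ⇒  h_max = 1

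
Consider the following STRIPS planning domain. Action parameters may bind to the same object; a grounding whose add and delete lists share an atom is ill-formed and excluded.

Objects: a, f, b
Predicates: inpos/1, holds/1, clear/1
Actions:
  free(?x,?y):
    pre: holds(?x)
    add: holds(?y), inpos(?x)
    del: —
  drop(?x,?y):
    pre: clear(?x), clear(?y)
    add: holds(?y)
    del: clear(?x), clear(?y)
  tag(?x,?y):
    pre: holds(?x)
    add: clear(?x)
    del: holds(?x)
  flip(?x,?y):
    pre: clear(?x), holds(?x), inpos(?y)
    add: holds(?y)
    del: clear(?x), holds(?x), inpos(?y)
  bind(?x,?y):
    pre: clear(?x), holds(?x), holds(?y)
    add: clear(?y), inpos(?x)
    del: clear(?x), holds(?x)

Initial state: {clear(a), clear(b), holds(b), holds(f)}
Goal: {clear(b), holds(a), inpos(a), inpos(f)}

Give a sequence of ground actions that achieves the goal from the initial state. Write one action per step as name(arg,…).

free(f,a); free(a,a)

1. free(f,a)  →  {clear(a), clear(b), holds(a), holds(b), holds(f), inpos(f)}
2. free(a,a)  →  {clear(a), clear(b), holds(a), holds(b), holds(f), inpos(a), inpos(f)}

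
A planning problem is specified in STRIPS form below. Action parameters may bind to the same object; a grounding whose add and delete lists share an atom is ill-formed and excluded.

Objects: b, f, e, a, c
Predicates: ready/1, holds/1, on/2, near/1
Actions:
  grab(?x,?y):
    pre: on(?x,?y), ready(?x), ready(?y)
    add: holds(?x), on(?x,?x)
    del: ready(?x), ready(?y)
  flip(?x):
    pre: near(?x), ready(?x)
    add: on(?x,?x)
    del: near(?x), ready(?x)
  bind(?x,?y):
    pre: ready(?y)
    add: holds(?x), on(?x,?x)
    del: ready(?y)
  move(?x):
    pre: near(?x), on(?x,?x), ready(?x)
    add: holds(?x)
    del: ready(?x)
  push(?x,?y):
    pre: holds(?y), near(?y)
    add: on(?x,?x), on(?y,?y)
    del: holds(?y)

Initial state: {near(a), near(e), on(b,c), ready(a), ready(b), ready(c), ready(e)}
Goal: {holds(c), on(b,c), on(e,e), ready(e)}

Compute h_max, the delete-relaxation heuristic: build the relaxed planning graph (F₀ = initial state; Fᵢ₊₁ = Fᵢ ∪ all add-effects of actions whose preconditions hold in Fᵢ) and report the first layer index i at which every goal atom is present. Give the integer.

F0 = init (7 atoms)
F1 = F0 ∪ {holds(a), holds(b), holds(c), holds(e), holds(f), on(a,a), on(b,b), on(c,c), on(e,e), on(f,f)}  (17 atoms)
goal ⊆ F1  ⇒  h_max = 1

1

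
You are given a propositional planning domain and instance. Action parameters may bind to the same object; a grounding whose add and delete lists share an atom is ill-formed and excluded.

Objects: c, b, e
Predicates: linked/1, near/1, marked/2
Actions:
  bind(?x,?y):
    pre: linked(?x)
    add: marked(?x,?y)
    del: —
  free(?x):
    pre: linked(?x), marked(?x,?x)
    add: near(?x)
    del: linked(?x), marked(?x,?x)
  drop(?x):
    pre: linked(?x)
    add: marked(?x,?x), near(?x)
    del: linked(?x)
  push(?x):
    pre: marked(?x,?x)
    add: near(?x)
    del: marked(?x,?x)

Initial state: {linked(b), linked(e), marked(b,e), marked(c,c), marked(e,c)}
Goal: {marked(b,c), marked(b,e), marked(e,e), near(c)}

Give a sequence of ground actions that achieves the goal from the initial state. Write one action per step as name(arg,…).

1. bind(b,c)  →  {linked(b), linked(e), marked(b,c), marked(b,e), marked(c,c), marked(e,c)}
2. bind(e,e)  →  {linked(b), linked(e), marked(b,c), marked(b,e), marked(c,c), marked(e,c), marked(e,e)}
3. push(c)  →  {linked(b), linked(e), marked(b,c), marked(b,e), marked(e,c), marked(e,e), near(c)}

bind(b,c); bind(e,e); push(c)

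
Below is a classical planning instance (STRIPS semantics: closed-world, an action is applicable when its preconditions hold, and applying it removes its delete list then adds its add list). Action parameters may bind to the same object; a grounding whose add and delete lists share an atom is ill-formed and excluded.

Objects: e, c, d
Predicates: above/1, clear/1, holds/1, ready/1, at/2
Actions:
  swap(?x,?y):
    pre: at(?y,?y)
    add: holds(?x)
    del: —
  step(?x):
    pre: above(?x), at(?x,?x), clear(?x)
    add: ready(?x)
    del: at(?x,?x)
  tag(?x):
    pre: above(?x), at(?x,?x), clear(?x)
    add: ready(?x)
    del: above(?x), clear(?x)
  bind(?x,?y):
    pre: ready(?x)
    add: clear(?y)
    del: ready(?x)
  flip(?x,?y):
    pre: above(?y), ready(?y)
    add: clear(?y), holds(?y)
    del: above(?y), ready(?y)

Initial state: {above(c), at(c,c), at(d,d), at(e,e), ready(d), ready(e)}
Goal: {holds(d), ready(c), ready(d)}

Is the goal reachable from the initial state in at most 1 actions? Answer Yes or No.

1. swap(d,e)  →  {above(c), at(c,c), at(d,d), at(e,e), holds(d), ready(d), ready(e)}
2. bind(e,c)  →  {above(c), at(c,c), at(d,d), at(e,e), clear(c), holds(d), ready(d)}
3. step(c)  →  {above(c), at(d,d), at(e,e), clear(c), holds(d), ready(c), ready(d)}
optimal plan length = 3; 3 > 1

No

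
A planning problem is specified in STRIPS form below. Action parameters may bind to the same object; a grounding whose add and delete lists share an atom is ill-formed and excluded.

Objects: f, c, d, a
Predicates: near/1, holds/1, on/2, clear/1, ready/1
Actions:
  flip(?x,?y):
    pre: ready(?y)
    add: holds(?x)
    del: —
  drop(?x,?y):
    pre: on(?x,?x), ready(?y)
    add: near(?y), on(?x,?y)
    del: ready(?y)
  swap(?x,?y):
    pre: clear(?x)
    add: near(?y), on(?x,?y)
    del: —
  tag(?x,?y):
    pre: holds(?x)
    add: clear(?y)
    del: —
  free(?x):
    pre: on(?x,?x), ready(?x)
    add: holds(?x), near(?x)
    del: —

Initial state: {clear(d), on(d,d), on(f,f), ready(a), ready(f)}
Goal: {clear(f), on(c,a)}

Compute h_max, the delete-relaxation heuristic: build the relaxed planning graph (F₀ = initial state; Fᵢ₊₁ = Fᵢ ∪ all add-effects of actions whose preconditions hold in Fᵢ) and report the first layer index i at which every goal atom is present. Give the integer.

F0 = init (5 atoms)
F1 = F0 ∪ {holds(a), holds(c), holds(d), holds(f), near(a), near(c), near(d), near(f), on(d,a), on(d,c), on(d,f), on(f,a)}  (17 atoms)
F2 = F1 ∪ {clear(a), clear(c), clear(f)}  (20 atoms)
F3 = F2 ∪ {on(a,a), on(a,c), on(a,d), on(a,f), on(c,a), on(c,c), on(c,d), on(c,f), on(f,c), on(f,d)}  (30 atoms)
goal ⊆ F3  ⇒  h_max = 3

3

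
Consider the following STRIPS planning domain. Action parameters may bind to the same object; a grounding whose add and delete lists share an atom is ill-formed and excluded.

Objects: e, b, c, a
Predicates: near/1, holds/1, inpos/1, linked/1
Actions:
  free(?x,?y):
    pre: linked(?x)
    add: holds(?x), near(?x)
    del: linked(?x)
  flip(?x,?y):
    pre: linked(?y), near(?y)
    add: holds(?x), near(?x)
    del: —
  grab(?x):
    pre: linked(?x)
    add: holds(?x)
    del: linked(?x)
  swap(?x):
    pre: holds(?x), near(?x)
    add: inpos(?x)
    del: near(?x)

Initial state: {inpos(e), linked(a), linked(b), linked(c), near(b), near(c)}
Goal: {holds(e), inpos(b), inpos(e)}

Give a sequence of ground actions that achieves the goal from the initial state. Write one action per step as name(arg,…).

1. free(b,e)  →  {holds(b), inpos(e), linked(a), linked(c), near(b), near(c)}
2. flip(e,c)  →  {holds(b), holds(e), inpos(e), linked(a), linked(c), near(b), near(c), near(e)}
3. swap(b)  →  {holds(b), holds(e), inpos(b), inpos(e), linked(a), linked(c), near(c), near(e)}

free(b,e); flip(e,c); swap(b)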